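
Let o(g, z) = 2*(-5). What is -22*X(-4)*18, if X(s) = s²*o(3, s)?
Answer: 63360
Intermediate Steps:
o(g, z) = -10
X(s) = -10*s² (X(s) = s²*(-10) = -10*s²)
-22*X(-4)*18 = -(-220)*(-4)²*18 = -(-220)*16*18 = -22*(-160)*18 = 3520*18 = 63360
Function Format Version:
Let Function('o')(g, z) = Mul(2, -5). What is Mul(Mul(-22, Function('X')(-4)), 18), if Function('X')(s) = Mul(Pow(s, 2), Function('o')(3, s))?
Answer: 63360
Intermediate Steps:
Function('o')(g, z) = -10
Function('X')(s) = Mul(-10, Pow(s, 2)) (Function('X')(s) = Mul(Pow(s, 2), -10) = Mul(-10, Pow(s, 2)))
Mul(Mul(-22, Function('X')(-4)), 18) = Mul(Mul(-22, Mul(-10, Pow(-4, 2))), 18) = Mul(Mul(-22, Mul(-10, 16)), 18) = Mul(Mul(-22, -160), 18) = Mul(3520, 18) = 63360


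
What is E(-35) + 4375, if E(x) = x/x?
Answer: 4376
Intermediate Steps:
E(x) = 1
E(-35) + 4375 = 1 + 4375 = 4376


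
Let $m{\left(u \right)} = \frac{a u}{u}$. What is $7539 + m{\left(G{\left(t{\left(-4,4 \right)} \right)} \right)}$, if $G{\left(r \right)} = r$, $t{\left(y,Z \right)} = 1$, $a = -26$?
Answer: $7513$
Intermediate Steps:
$m{\left(u \right)} = -26$ ($m{\left(u \right)} = \frac{\left(-26\right) u}{u} = -26$)
$7539 + m{\left(G{\left(t{\left(-4,4 \right)} \right)} \right)} = 7539 - 26 = 7513$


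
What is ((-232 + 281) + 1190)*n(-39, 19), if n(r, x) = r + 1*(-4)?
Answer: -53277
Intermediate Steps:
n(r, x) = -4 + r (n(r, x) = r - 4 = -4 + r)
((-232 + 281) + 1190)*n(-39, 19) = ((-232 + 281) + 1190)*(-4 - 39) = (49 + 1190)*(-43) = 1239*(-43) = -53277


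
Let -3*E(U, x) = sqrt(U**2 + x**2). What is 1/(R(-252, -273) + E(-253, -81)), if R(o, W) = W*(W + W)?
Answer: 670761/99982257853 + 3*sqrt(70570)/199964515706 ≈ 6.7128e-6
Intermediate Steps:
R(o, W) = 2*W**2 (R(o, W) = W*(2*W) = 2*W**2)
E(U, x) = -sqrt(U**2 + x**2)/3
1/(R(-252, -273) + E(-253, -81)) = 1/(2*(-273)**2 - sqrt((-253)**2 + (-81)**2)/3) = 1/(2*74529 - sqrt(64009 + 6561)/3) = 1/(149058 - sqrt(70570)/3)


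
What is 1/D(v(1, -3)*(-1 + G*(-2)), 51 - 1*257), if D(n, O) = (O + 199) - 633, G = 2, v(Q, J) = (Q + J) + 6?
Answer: -1/640 ≈ -0.0015625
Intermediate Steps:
v(Q, J) = 6 + J + Q (v(Q, J) = (J + Q) + 6 = 6 + J + Q)
D(n, O) = -434 + O (D(n, O) = (199 + O) - 633 = -434 + O)
1/D(v(1, -3)*(-1 + G*(-2)), 51 - 1*257) = 1/(-434 + (51 - 1*257)) = 1/(-434 + (51 - 257)) = 1/(-434 - 206) = 1/(-640) = -1/640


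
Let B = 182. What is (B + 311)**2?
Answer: 243049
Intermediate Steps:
(B + 311)**2 = (182 + 311)**2 = 493**2 = 243049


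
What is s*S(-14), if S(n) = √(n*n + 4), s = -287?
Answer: -2870*√2 ≈ -4058.8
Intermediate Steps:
S(n) = √(4 + n²) (S(n) = √(n² + 4) = √(4 + n²))
s*S(-14) = -287*√(4 + (-14)²) = -287*√(4 + 196) = -2870*√2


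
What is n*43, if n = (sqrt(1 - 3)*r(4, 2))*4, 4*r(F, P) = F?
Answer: 172*I*sqrt(2) ≈ 243.24*I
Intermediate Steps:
r(F, P) = F/4
n = 4*I*sqrt(2) (n = (sqrt(1 - 3)*((1/4)*4))*4 = (sqrt(-2)*1)*4 = ((I*sqrt(2))*1)*4 = (I*sqrt(2))*4 = 4*I*sqrt(2) ≈ 5.6569*I)
n*43 = (4*I*sqrt(2))*43 = 172*I*sqrt(2)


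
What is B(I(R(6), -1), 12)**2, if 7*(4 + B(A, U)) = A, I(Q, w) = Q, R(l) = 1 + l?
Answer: 9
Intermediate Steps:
B(A, U) = -4 + A/7
B(I(R(6), -1), 12)**2 = (-4 + (1 + 6)/7)**2 = (-4 + (1/7)*7)**2 = (-4 + 1)**2 = (-3)**2 = 9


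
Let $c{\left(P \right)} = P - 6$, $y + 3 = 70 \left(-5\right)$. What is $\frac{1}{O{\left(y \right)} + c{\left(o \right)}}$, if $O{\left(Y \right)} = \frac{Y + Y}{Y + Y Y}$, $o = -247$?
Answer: $- \frac{176}{44529} \approx -0.0039525$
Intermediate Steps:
$y = -353$ ($y = -3 + 70 \left(-5\right) = -3 - 350 = -353$)
$O{\left(Y \right)} = \frac{2 Y}{Y + Y^{2}}$
$c{\left(P \right)} = -6 + P$ ($c{\left(P \right)} = P - 6 = -6 + P$)
$\frac{1}{O{\left(y \right)} + c{\left(o \right)}} = \frac{1}{\frac{2}{1 - 353} - 253} = \frac{1}{\frac{2}{-352} - 253} = \frac{1}{2 \left(- \frac{1}{352}\right) - 253} = \frac{1}{- \frac{1}{176} - 253} = \frac{1}{- \frac{44529}{176}} = - \frac{176}{44529}$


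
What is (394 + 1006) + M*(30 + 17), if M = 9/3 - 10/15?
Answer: 4529/3 ≈ 1509.7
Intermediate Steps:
M = 7/3 (M = 9*(⅓) - 10*1/15 = 3 - ⅔ = 7/3 ≈ 2.3333)
(394 + 1006) + M*(30 + 17) = (394 + 1006) + 7*(30 + 17)/3 = 1400 + (7/3)*47 = 1400 + 329/3 = 4529/3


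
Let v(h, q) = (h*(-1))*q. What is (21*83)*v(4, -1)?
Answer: 6972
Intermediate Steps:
v(h, q) = -h*q (v(h, q) = (-h)*q = -h*q)
(21*83)*v(4, -1) = (21*83)*(-1*4*(-1)) = 1743*4 = 6972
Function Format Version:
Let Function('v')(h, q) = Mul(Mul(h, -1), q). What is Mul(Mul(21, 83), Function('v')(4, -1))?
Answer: 6972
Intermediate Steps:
Function('v')(h, q) = Mul(-1, h, q) (Function('v')(h, q) = Mul(Mul(-1, h), q) = Mul(-1, h, q))
Mul(Mul(21, 83), Function('v')(4, -1)) = Mul(Mul(21, 83), Mul(-1, 4, -1)) = Mul(1743, 4) = 6972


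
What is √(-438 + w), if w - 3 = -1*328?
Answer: I*√763 ≈ 27.622*I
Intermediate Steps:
w = -325 (w = 3 - 1*328 = 3 - 328 = -325)
√(-438 + w) = √(-438 - 325) = √(-763) = I*√763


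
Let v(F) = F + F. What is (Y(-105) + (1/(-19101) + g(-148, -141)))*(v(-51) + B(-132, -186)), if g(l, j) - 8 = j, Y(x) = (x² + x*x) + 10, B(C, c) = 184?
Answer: 34343865332/19101 ≈ 1.7980e+6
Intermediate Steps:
v(F) = 2*F
Y(x) = 10 + 2*x² (Y(x) = (x² + x²) + 10 = 2*x² + 10 = 10 + 2*x²)
g(l, j) = 8 + j
(Y(-105) + (1/(-19101) + g(-148, -141)))*(v(-51) + B(-132, -186)) = ((10 + 2*(-105)²) + (1/(-19101) + (8 - 141)))*(2*(-51) + 184) = ((10 + 2*11025) + (-1/19101 - 133))*(-102 + 184) = ((10 + 22050) - 2540434/19101)*82 = (22060 - 2540434/19101)*82 = (418827626/19101)*82 = 34343865332/19101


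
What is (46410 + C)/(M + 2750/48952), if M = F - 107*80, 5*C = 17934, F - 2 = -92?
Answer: -6118608384/1058580125 ≈ -5.7800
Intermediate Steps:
F = -90 (F = 2 - 92 = -90)
C = 17934/5 (C = (1/5)*17934 = 17934/5 ≈ 3586.8)
M = -8650 (M = -90 - 107*80 = -90 - 8560 = -8650)
(46410 + C)/(M + 2750/48952) = (46410 + 17934/5)/(-8650 + 2750/48952) = 249984/(5*(-8650 + 2750*(1/48952))) = 249984/(5*(-8650 + 1375/24476)) = 249984/(5*(-211716025/24476)) = (249984/5)*(-24476/211716025) = -6118608384/1058580125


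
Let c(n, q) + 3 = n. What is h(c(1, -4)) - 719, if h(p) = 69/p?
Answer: -1507/2 ≈ -753.50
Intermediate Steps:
c(n, q) = -3 + n
h(c(1, -4)) - 719 = 69/(-3 + 1) - 719 = 69/(-2) - 719 = 69*(-½) - 719 = -69/2 - 719 = -1507/2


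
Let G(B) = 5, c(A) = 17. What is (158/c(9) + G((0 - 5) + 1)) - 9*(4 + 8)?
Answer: -1593/17 ≈ -93.706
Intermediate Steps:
(158/c(9) + G((0 - 5) + 1)) - 9*(4 + 8) = (158/17 + 5) - 9*(4 + 8) = (158*(1/17) + 5) - 9*12 = (158/17 + 5) - 108 = 243/17 - 108 = -1593/17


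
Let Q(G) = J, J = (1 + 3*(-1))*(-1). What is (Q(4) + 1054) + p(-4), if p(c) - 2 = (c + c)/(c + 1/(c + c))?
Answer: 34978/33 ≈ 1059.9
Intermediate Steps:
p(c) = 2 + 2*c/(c + 1/(2*c)) (p(c) = 2 + (c + c)/(c + 1/(c + c)) = 2 + (2*c)/(c + 1/(2*c)) = 2 + 2*c/(c + 1/(2*c)))
J = 2 (J = (1 - 3)*(-1) = -2*(-1) = 2)
Q(G) = 2
(Q(4) + 1054) + p(-4) = (2 + 1054) + 2*(1 + 4*(-4)**2)/(1 + 2*(-4)**2) = 1056 + 2*(1 + 4*16)/(1 + 2*16) = 1056 + 2*(1 + 64)/(1 + 32) = 1056 + 2*65/33 = 1056 + 2*(1/33)*65 = 1056 + 130/33 = 34978/33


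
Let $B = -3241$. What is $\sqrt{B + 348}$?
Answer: $i \sqrt{2893} \approx 53.787 i$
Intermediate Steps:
$\sqrt{B + 348} = \sqrt{-3241 + 348} = \sqrt{-2893} = i \sqrt{2893}$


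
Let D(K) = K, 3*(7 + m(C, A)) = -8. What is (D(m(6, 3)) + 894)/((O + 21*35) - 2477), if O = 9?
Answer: -2653/5199 ≈ -0.51029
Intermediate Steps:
m(C, A) = -29/3 (m(C, A) = -7 + (⅓)*(-8) = -7 - 8/3 = -29/3)
(D(m(6, 3)) + 894)/((O + 21*35) - 2477) = (-29/3 + 894)/((9 + 21*35) - 2477) = 2653/(3*((9 + 735) - 2477)) = 2653/(3*(744 - 2477)) = (2653/3)/(-1733) = (2653/3)*(-1/1733) = -2653/5199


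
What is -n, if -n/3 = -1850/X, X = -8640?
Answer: 185/288 ≈ 0.64236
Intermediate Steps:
n = -185/288 (n = -(-5550)/(-8640) = -(-5550)*(-1)/8640 = -3*185/864 = -185/288 ≈ -0.64236)
-n = -1*(-185/288) = 185/288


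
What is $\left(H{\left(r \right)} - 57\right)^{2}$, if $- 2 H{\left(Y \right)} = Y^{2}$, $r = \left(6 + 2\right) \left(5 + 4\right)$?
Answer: $7017201$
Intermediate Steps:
$r = 72$ ($r = 8 \cdot 9 = 72$)
$H{\left(Y \right)} = - \frac{Y^{2}}{2}$
$\left(H{\left(r \right)} - 57\right)^{2} = \left(- \frac{72^{2}}{2} - 57\right)^{2} = \left(\left(- \frac{1}{2}\right) 5184 - 57\right)^{2} = \left(-2592 - 57\right)^{2} = \left(-2649\right)^{2} = 7017201$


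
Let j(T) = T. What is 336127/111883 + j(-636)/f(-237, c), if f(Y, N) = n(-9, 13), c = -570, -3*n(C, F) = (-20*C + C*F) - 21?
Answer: 37931683/783181 ≈ 48.433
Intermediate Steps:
n(C, F) = 7 + 20*C/3 - C*F/3 (n(C, F) = -((-20*C + C*F) - 21)/3 = -(-21 - 20*C + C*F)/3 = 7 + 20*C/3 - C*F/3)
f(Y, N) = -14 (f(Y, N) = 7 + (20/3)*(-9) - ⅓*(-9)*13 = 7 - 60 + 39 = -14)
336127/111883 + j(-636)/f(-237, c) = 336127/111883 - 636/(-14) = 336127*(1/111883) - 636*(-1/14) = 336127/111883 + 318/7 = 37931683/783181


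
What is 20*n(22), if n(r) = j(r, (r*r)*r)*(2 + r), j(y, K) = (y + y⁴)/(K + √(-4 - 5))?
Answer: 1197404229120/113379913 - 337360320*I/113379913 ≈ 10561.0 - 2.9755*I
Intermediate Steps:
j(y, K) = (y + y⁴)/(K + 3*I) (j(y, K) = (y + y⁴)/(K + √(-9)) = (y + y⁴)/(K + 3*I))
n(r) = (2 + r)*(r + r⁴)/(r³ + 3*I) (n(r) = ((r + r⁴)/((r*r)*r + 3*I))*(2 + r) = ((r + r⁴)/(r²*r + 3*I))*(2 + r) = ((r + r⁴)/(r³ + 3*I))*(2 + r) = (2 + r)*(r + r⁴)/(r³ + 3*I))
20*n(22) = 20*(22*(1 + 22³)*(2 + 22)/(22³ + 3*I)) = 20*(22*(1 + 10648)*24/(10648 + 3*I)) = 20*(22*((10648 - 3*I)/113379913)*10649*24) = 20*(59870211456/113379913 - 16868016*I/113379913) = 1197404229120/113379913 - 337360320*I/113379913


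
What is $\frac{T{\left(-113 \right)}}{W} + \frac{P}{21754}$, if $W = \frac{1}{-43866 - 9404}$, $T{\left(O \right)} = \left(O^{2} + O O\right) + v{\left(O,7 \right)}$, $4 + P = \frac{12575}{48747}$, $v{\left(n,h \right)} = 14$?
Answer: $- \frac{1443426296882761933}{1060442238} \approx -1.3612 \cdot 10^{9}$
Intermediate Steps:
$P = - \frac{182413}{48747}$ ($P = -4 + \frac{12575}{48747} = - \frac{182413}{48747} \approx -3.742$)
$T{\left(O \right)} = 14 + 2 O^{2}$ ($T{\left(O \right)} = \left(O^{2} + O O\right) + 14 = \left(O^{2} + O^{2}\right) + 14 = 2 O^{2} + 14 = 14 + 2 O^{2}$)
$W = - \frac{1}{53270}$ ($W = \frac{1}{-53270} = - \frac{1}{53270} \approx -1.8772 \cdot 10^{-5}$)
$\frac{T{\left(-113 \right)}}{W} + \frac{P}{21754} = \frac{14 + 2 \left(-113\right)^{2}}{- \frac{1}{53270}} - \frac{182413}{48747 \cdot 21754} = \left(14 + 2 \cdot 12769\right) \left(-53270\right) - \frac{182413}{1060442238} = \left(14 + 25538\right) \left(-53270\right) - \frac{182413}{1060442238} = 25552 \left(-53270\right) - \frac{182413}{1060442238} = -1361155040 - \frac{182413}{1060442238} = - \frac{1443426296882761933}{1060442238}$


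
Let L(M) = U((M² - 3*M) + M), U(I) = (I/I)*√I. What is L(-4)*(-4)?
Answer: -8*√6 ≈ -19.596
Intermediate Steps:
U(I) = √I (U(I) = 1*√I = √I)
L(M) = √(M² - 2*M) (L(M) = √((M² - 3*M) + M) = √(M² - 2*M))
L(-4)*(-4) = √(-4*(-2 - 4))*(-4) = √(-4*(-6))*(-4) = √24*(-4) = (2*√6)*(-4) = -8*√6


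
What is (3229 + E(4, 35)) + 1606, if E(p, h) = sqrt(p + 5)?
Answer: 4838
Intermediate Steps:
E(p, h) = sqrt(5 + p)
(3229 + E(4, 35)) + 1606 = (3229 + sqrt(5 + 4)) + 1606 = (3229 + sqrt(9)) + 1606 = (3229 + 3) + 1606 = 3232 + 1606 = 4838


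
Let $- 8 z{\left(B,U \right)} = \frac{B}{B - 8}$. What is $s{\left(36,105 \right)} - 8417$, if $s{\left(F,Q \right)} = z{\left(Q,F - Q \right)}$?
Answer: $- \frac{6531697}{776} \approx -8417.1$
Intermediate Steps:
$z{\left(B,U \right)} = - \frac{B}{8 \left(-8 + B\right)}$ ($z{\left(B,U \right)} = - \frac{\frac{1}{B - 8} B}{8} = - \frac{\frac{1}{-8 + B} B}{8} = - \frac{B \frac{1}{-8 + B}}{8} = - \frac{B}{8 \left(-8 + B\right)}$)
$s{\left(F,Q \right)} = - \frac{Q}{-64 + 8 Q}$
$s{\left(36,105 \right)} - 8417 = \left(-1\right) 105 \frac{1}{-64 + 8 \cdot 105} - 8417 = \left(-1\right) 105 \frac{1}{-64 + 840} - 8417 = \left(-1\right) 105 \cdot \frac{1}{776} - 8417 = - \frac{105}{776} - 8417 = - \frac{6531697}{776}$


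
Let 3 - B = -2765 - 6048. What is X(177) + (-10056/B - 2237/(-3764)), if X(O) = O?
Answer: 365958541/2073964 ≈ 176.45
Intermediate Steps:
B = 8816 (B = 3 - (-2765 - 6048) = 3 - 1*(-8813) = 3 + 8813 = 8816)
X(177) + (-10056/B - 2237/(-3764)) = 177 + (-10056/8816 - 2237/(-3764)) = 177 + (-10056*1/8816 - 2237*(-1/3764)) = 177 + (-1257/1102 + 2237/3764) = 177 - 1133087/2073964 = 365958541/2073964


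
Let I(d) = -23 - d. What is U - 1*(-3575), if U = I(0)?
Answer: 3552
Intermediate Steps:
U = -23 (U = -23 - 1*0 = -23 + 0 = -23)
U - 1*(-3575) = -23 - 1*(-3575) = -23 + 3575 = 3552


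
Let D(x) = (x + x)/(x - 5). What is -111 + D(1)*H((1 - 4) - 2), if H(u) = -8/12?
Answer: -332/3 ≈ -110.67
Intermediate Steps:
H(u) = -⅔ (H(u) = -8*1/12 = -⅔)
D(x) = 2*x/(-5 + x) (D(x) = (2*x)/(-5 + x) = 2*x/(-5 + x))
-111 + D(1)*H((1 - 4) - 2) = -111 + (2*1/(-5 + 1))*(-⅔) = -111 + (2*1/(-4))*(-⅔) = -111 + (2*1*(-¼))*(-⅔) = -111 - ½*(-⅔) = -111 + ⅓ = -332/3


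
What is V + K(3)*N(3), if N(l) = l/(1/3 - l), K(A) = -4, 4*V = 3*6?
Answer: 9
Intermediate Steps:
V = 9/2 (V = (3*6)/4 = (¼)*18 = 9/2 ≈ 4.5000)
N(l) = l/(⅓ - l)
V + K(3)*N(3) = 9/2 - (-12)*3/(-1 + 3*3) = 9/2 - (-12)*3/(-1 + 9) = 9/2 - (-12)*3/8 = 9/2 - 4*(-9/8) = 9/2 + 9/2 = 9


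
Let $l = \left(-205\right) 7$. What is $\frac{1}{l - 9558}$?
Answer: $- \frac{1}{10993} \approx -9.0967 \cdot 10^{-5}$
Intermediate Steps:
$l = -1435$
$\frac{1}{l - 9558} = \frac{1}{-1435 - 9558} = \frac{1}{-10993} = - \frac{1}{10993}$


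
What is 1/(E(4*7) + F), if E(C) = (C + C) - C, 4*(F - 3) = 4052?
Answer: 1/1044 ≈ 0.00095785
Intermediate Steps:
F = 1016 (F = 3 + (1/4)*4052 = 3 + 1013 = 1016)
E(C) = C (E(C) = 2*C - C = C)
1/(E(4*7) + F) = 1/(4*7 + 1016) = 1/(28 + 1016) = 1/1044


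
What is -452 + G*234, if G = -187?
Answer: -44210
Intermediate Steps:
-452 + G*234 = -452 - 187*234 = -452 - 43758 = -44210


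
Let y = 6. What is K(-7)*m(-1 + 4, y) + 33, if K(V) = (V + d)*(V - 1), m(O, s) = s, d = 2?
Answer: 273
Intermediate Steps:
K(V) = (-1 + V)*(2 + V) (K(V) = (V + 2)*(V - 1) = (2 + V)*(-1 + V) = (-1 + V)*(2 + V))
K(-7)*m(-1 + 4, y) + 33 = (-2 - 7 + (-7)**2)*6 + 33 = (-2 - 7 + 49)*6 + 33 = 40*6 + 33 = 240 + 33 = 273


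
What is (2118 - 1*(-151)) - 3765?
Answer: -1496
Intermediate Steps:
(2118 - 1*(-151)) - 3765 = (2118 + 151) - 3765 = 2269 - 3765 = -1496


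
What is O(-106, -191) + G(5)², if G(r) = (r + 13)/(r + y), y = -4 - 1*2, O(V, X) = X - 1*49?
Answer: 84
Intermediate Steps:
O(V, X) = -49 + X (O(V, X) = X - 49 = -49 + X)
y = -6 (y = -4 - 2 = -6)
G(r) = (13 + r)/(-6 + r) (G(r) = (r + 13)/(r - 6) = (13 + r)/(-6 + r))
O(-106, -191) + G(5)² = (-49 - 191) + ((13 + 5)/(-6 + 5))² = -240 + (18/(-1))² = -240 + (-1*18)² = -240 + (-18)² = -240 + 324 = 84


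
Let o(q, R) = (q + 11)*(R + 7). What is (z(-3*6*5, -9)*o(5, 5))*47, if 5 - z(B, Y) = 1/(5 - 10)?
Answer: 234624/5 ≈ 46925.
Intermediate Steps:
z(B, Y) = 26/5 (z(B, Y) = 5 - 1/(5 - 10) = 5 - 1/(-5) = 5 - 1*(-⅕) = 5 + ⅕ = 26/5)
o(q, R) = (7 + R)*(11 + q) (o(q, R) = (11 + q)*(7 + R) = (7 + R)*(11 + q))
(z(-3*6*5, -9)*o(5, 5))*47 = (26*(77 + 7*5 + 11*5 + 5*5)/5)*47 = (26*(77 + 35 + 55 + 25)/5)*47 = ((26/5)*192)*47 = (4992/5)*47 = 234624/5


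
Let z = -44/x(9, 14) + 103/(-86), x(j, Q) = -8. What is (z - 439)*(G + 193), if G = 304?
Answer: -9289924/43 ≈ -2.1604e+5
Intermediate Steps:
z = 185/43 (z = -44/(-8) + 103/(-86) = -44*(-1/8) + 103*(-1/86) = 11/2 - 103/86 = 185/43 ≈ 4.3023)
(z - 439)*(G + 193) = (185/43 - 439)*(304 + 193) = -18692/43*497 = -9289924/43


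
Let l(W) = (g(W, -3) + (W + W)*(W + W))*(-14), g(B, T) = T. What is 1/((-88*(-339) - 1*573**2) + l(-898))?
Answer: -1/45457079 ≈ -2.1999e-8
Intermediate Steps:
l(W) = 42 - 56*W**2 (l(W) = (-3 + (W + W)*(W + W))*(-14) = (-3 + (2*W)*(2*W))*(-14) = (-3 + 4*W**2)*(-14) = 42 - 56*W**2)
1/((-88*(-339) - 1*573**2) + l(-898)) = 1/((-88*(-339) - 1*573**2) + (42 - 56*(-898)**2)) = 1/((29832 - 1*328329) + (42 - 56*806404)) = 1/((29832 - 328329) + (42 - 45158624)) = 1/(-298497 - 45158582) = 1/(-45457079) = -1/45457079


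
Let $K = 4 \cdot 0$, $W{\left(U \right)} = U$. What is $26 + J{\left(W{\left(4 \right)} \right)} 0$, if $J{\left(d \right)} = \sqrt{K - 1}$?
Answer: $26$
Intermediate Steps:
$K = 0$
$J{\left(d \right)} = i$ ($J{\left(d \right)} = \sqrt{0 - 1} = \sqrt{-1} = i$)
$26 + J{\left(W{\left(4 \right)} \right)} 0 = 26 + i 0 = 26 + 0 = 26$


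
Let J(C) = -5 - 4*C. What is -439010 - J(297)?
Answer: -437817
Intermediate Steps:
-439010 - J(297) = -439010 - (-5 - 4*297) = -439010 - (-5 - 1188) = -439010 - 1*(-1193) = -439010 + 1193 = -437817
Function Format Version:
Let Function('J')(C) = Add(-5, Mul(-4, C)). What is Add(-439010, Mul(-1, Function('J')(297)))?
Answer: -437817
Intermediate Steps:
Add(-439010, Mul(-1, Function('J')(297))) = Add(-439010, Mul(-1, Add(-5, Mul(-4, 297)))) = Add(-439010, Mul(-1, Add(-5, -1188))) = Add(-439010, Mul(-1, -1193)) = Add(-439010, 1193) = -437817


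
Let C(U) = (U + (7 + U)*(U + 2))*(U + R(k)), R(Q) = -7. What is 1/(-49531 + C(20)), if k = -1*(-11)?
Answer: -1/41549 ≈ -2.4068e-5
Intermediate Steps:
k = 11
C(U) = (-7 + U)*(U + (2 + U)*(7 + U)) (C(U) = (U + (7 + U)*(U + 2))*(U - 7) = (U + (7 + U)*(2 + U))*(-7 + U) = (U + (2 + U)*(7 + U))*(-7 + U) = (-7 + U)*(U + (2 + U)*(7 + U)))
1/(-49531 + C(20)) = 1/(-49531 + (-98 + 20**3 - 56*20 + 3*20**2)) = 1/(-49531 + (-98 + 8000 - 1120 + 3*400)) = 1/(-49531 + (-98 + 8000 - 1120 + 1200)) = 1/(-49531 + 7982) = 1/(-41549) = -1/41549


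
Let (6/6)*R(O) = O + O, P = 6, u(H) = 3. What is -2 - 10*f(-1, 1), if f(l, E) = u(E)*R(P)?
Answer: -362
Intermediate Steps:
R(O) = 2*O (R(O) = O + O = 2*O)
f(l, E) = 36 (f(l, E) = 3*(2*6) = 3*12 = 36)
-2 - 10*f(-1, 1) = -2 - 10*36 = -2 - 360 = -362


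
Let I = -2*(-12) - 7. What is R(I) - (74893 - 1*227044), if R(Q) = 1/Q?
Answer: 2586568/17 ≈ 1.5215e+5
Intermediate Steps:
I = 17 (I = 24 - 7 = 17)
R(I) - (74893 - 1*227044) = 1/17 - (74893 - 1*227044) = 1/17 - (74893 - 227044) = 1/17 - 1*(-152151) = 1/17 + 152151 = 2586568/17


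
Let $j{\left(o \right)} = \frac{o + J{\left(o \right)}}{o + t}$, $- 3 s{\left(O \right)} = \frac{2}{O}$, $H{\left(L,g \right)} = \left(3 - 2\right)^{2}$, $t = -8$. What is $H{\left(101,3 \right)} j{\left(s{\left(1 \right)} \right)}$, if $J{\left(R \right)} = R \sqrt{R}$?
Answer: $\frac{1}{13} + \frac{i \sqrt{6}}{39} \approx 0.076923 + 0.062807 i$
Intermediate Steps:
$J{\left(R \right)} = R^{\frac{3}{2}}$
$H{\left(L,g \right)} = 1$ ($H{\left(L,g \right)} = 1^{2} = 1$)
$s{\left(O \right)} = - \frac{2}{3 O}$ ($s{\left(O \right)} = - \frac{2 \frac{1}{O}}{3} = - \frac{2}{3 O}$)
$j{\left(o \right)} = \frac{o + o^{\frac{3}{2}}}{-8 + o}$ ($j{\left(o \right)} = \frac{o + o^{\frac{3}{2}}}{o - 8} = \frac{o + o^{\frac{3}{2}}}{-8 + o}$)
$H{\left(101,3 \right)} j{\left(s{\left(1 \right)} \right)} = 1 \frac{- \frac{2}{3 \cdot 1} + \left(- \frac{2}{3 \cdot 1}\right)^{\frac{3}{2}}}{-8 - \frac{2}{3 \cdot 1}} = 1 \frac{\left(- \frac{2}{3}\right) 1 + \left(\left(- \frac{2}{3}\right) 1\right)^{\frac{3}{2}}}{-8 - \frac{2}{3}} = 1 \frac{- \frac{2}{3} + \left(- \frac{2}{3}\right)^{\frac{3}{2}}}{-8 - \frac{2}{3}} = 1 \frac{- \frac{2}{3} - \frac{2 i \sqrt{6}}{9}}{- \frac{26}{3}} = 1 \left(- \frac{3 \left(- \frac{2}{3} - \frac{2 i \sqrt{6}}{9}\right)}{26}\right) = 1 \left(\frac{1}{13} + \frac{i \sqrt{6}}{39}\right) = \frac{1}{13} + \frac{i \sqrt{6}}{39}$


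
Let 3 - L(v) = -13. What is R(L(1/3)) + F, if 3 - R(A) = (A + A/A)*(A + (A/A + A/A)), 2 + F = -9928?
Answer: -10233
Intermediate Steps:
F = -9930 (F = -2 - 9928 = -9930)
L(v) = 16 (L(v) = 3 - 1*(-13) = 3 + 13 = 16)
R(A) = 3 - (1 + A)*(2 + A) (R(A) = 3 - (A + A/A)*(A + (A/A + A/A)) = 3 - (A + 1)*(A + (1 + 1)) = 3 - (1 + A)*(A + 2) = 3 - (1 + A)*(2 + A))
R(L(1/3)) + F = (1 - 1*16**2 - 3*16) - 9930 = (1 - 1*256 - 48) - 9930 = (1 - 256 - 48) - 9930 = -303 - 9930 = -10233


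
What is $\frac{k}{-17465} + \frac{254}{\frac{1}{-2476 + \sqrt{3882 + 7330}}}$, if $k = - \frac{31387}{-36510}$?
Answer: $- \frac{401018843254987}{637647150} + 508 \sqrt{2803} \approx -6.0201 \cdot 10^{5}$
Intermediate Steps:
$k = \frac{31387}{36510}$ ($k = \left(-31387\right) \left(- \frac{1}{36510}\right) = \frac{31387}{36510} \approx 0.85968$)
$\frac{k}{-17465} + \frac{254}{\frac{1}{-2476 + \sqrt{3882 + 7330}}} = \frac{31387}{36510 \left(-17465\right)} + \frac{254}{\frac{1}{-2476 + \sqrt{3882 + 7330}}} = \frac{31387}{36510} \left(- \frac{1}{17465}\right) + \frac{254}{\frac{1}{-2476 + \sqrt{11212}}} = - \frac{31387}{637647150} + \frac{254}{\frac{1}{-2476 + 2 \sqrt{2803}}} = - \frac{31387}{637647150} + 254 \left(-2476 + 2 \sqrt{2803}\right) = - \frac{31387}{637647150} - \left(628904 - 508 \sqrt{2803}\right) = - \frac{401018843254987}{637647150} + 508 \sqrt{2803}$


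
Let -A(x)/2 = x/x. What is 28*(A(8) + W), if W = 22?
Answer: 560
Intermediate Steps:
A(x) = -2 (A(x) = -2*x/x = -2*1 = -2)
28*(A(8) + W) = 28*(-2 + 22) = 28*20 = 560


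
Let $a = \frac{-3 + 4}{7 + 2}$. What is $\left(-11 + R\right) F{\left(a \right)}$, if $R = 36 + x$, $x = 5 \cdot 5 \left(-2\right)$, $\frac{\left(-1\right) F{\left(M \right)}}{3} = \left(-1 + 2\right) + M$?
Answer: $\frac{250}{3} \approx 83.333$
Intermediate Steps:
$a = \frac{1}{9}$ ($a = 1 \cdot \frac{1}{9} = \frac{1}{9} \approx 0.11111$)
$F{\left(M \right)} = -3 - 3 M$ ($F{\left(M \right)} = - 3 \left(\left(-1 + 2\right) + M\right) = - 3 \left(1 + M\right) = -3 - 3 M$)
$x = -50$ ($x = 25 \left(-2\right) = -50$)
$R = -14$ ($R = 36 - 50 = -14$)
$\left(-11 + R\right) F{\left(a \right)} = \left(-11 - 14\right) \left(-3 - \frac{1}{3}\right) = - 25 \left(-3 - \frac{1}{3}\right) = \left(-25\right) \left(- \frac{10}{3}\right) = \frac{250}{3}$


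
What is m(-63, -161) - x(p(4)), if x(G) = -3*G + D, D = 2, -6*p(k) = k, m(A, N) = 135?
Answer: 131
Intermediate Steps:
p(k) = -k/6
x(G) = 2 - 3*G (x(G) = -3*G + 2 = 2 - 3*G)
m(-63, -161) - x(p(4)) = 135 - (2 - (-1)*4/2) = 135 - (2 - 3*(-⅔)) = 135 - (2 + 2) = 135 - 1*4 = 135 - 4 = 131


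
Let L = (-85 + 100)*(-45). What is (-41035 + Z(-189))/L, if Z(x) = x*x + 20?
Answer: 5294/675 ≈ 7.8430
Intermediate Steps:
Z(x) = 20 + x² (Z(x) = x² + 20 = 20 + x²)
L = -675 (L = 15*(-45) = -675)
(-41035 + Z(-189))/L = (-41035 + (20 + (-189)²))/(-675) = (-41035 + (20 + 35721))*(-1/675) = (-41035 + 35741)*(-1/675) = -5294*(-1/675) = 5294/675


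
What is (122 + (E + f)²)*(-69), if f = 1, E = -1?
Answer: -8418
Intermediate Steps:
(122 + (E + f)²)*(-69) = (122 + (-1 + 1)²)*(-69) = (122 + 0²)*(-69) = (122 + 0)*(-69) = 122*(-69) = -8418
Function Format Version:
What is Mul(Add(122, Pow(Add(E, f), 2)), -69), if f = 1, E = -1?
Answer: -8418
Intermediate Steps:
Mul(Add(122, Pow(Add(E, f), 2)), -69) = Mul(Add(122, Pow(Add(-1, 1), 2)), -69) = Mul(Add(122, Pow(0, 2)), -69) = Mul(Add(122, 0), -69) = Mul(122, -69) = -8418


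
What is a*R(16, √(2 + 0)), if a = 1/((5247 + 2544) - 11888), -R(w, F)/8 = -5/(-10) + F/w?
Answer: 4/4097 + √2/8194 ≈ 0.0011489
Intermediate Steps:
R(w, F) = -4 - 8*F/w (R(w, F) = -8*(-5/(-10) + F/w) = -8*(-5*(-⅒) + F/w) = -8*(½ + F/w) = -4 - 8*F/w)
a = -1/4097 (a = 1/(7791 - 11888) = 1/(-4097) = -1/4097 ≈ -0.00024408)
a*R(16, √(2 + 0)) = -(-4 - 8*√(2 + 0)/16)/4097 = -(-4 - 8*√2*1/16)/4097 = -(-4 - √2/2)/4097 = 4/4097 + √2/8194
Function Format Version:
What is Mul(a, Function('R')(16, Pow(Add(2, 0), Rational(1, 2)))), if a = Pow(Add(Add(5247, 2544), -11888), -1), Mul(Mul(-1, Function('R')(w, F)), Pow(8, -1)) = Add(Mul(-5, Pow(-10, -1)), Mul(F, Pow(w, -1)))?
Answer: Add(Rational(4, 4097), Mul(Rational(1, 8194), Pow(2, Rational(1, 2)))) ≈ 0.0011489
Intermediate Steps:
Function('R')(w, F) = Add(-4, Mul(-8, F, Pow(w, -1))) (Function('R')(w, F) = Mul(-8, Add(Mul(-5, Pow(-10, -1)), Mul(F, Pow(w, -1)))) = Mul(-8, Add(Mul(-5, Rational(-1, 10)), Mul(F, Pow(w, -1)))) = Mul(-8, Add(Rational(1, 2), Mul(F, Pow(w, -1)))) = Add(-4, Mul(-8, F, Pow(w, -1))))
a = Rational(-1, 4097) (a = Pow(Add(7791, -11888), -1) = Pow(-4097, -1) = Rational(-1, 4097) ≈ -0.00024408)
Mul(a, Function('R')(16, Pow(Add(2, 0), Rational(1, 2)))) = Mul(Rational(-1, 4097), Add(-4, Mul(-8, Pow(Add(2, 0), Rational(1, 2)), Pow(16, -1)))) = Mul(Rational(-1, 4097), Add(-4, Mul(-8, Pow(2, Rational(1, 2)), Rational(1, 16)))) = Mul(Rational(-1, 4097), Add(-4, Mul(Rational(-1, 2), Pow(2, Rational(1, 2))))) = Add(Rational(4, 4097), Mul(Rational(1, 8194), Pow(2, Rational(1, 2))))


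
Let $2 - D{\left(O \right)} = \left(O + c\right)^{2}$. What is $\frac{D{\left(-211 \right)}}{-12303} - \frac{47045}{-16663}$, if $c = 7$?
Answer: $\frac{1272208717}{205004889} \approx 6.2057$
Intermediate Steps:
$D{\left(O \right)} = 2 - \left(7 + O\right)^{2}$ ($D{\left(O \right)} = 2 - \left(O + 7\right)^{2} = 2 - \left(7 + O\right)^{2}$)
$\frac{D{\left(-211 \right)}}{-12303} - \frac{47045}{-16663} = \frac{2 - \left(7 - 211\right)^{2}}{-12303} - \frac{47045}{-16663} = \left(2 - \left(-204\right)^{2}\right) \left(- \frac{1}{12303}\right) - - \frac{47045}{16663} = \left(2 - 41616\right) \left(- \frac{1}{12303}\right) + \frac{47045}{16663} = \left(-41614\right) \left(- \frac{1}{12303}\right) + \frac{47045}{16663} = \frac{41614}{12303} + \frac{47045}{16663} = \frac{1272208717}{205004889}$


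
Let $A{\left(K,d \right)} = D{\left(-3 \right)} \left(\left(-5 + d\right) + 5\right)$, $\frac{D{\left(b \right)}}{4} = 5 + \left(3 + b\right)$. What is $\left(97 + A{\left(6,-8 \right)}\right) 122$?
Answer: $-7686$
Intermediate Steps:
$D{\left(b \right)} = 32 + 4 b$ ($D{\left(b \right)} = 4 \left(5 + \left(3 + b\right)\right) = 4 \left(8 + b\right) = 32 + 4 b$)
$A{\left(K,d \right)} = 20 d$ ($A{\left(K,d \right)} = \left(32 + 4 \left(-3\right)\right) \left(\left(-5 + d\right) + 5\right) = \left(32 - 12\right) d = 20 d$)
$\left(97 + A{\left(6,-8 \right)}\right) 122 = \left(97 + 20 \left(-8\right)\right) 122 = \left(97 - 160\right) 122 = \left(-63\right) 122 = -7686$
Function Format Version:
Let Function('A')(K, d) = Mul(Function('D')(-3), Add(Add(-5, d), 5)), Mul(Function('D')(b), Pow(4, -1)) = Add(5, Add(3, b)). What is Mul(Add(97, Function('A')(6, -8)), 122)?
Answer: -7686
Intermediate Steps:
Function('D')(b) = Add(32, Mul(4, b)) (Function('D')(b) = Mul(4, Add(5, Add(3, b))) = Mul(4, Add(8, b)) = Add(32, Mul(4, b)))
Function('A')(K, d) = Mul(20, d) (Function('A')(K, d) = Mul(Add(32, Mul(4, -3)), Add(Add(-5, d), 5)) = Mul(Add(32, -12), d) = Mul(20, d))
Mul(Add(97, Function('A')(6, -8)), 122) = Mul(Add(97, Mul(20, -8)), 122) = Mul(Add(97, -160), 122) = Mul(-63, 122) = -7686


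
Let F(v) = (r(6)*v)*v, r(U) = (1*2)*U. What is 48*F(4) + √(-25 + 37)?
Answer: 9216 + 2*√3 ≈ 9219.5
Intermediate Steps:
r(U) = 2*U
F(v) = 12*v² (F(v) = ((2*6)*v)*v = (12*v)*v = 12*v²)
48*F(4) + √(-25 + 37) = 48*(12*4²) + √(-25 + 37) = 48*(12*16) + √12 = 48*192 + 2*√3 = 9216 + 2*√3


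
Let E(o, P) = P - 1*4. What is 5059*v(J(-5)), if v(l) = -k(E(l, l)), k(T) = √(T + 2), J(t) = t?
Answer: -5059*I*√7 ≈ -13385.0*I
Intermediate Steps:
E(o, P) = -4 + P (E(o, P) = P - 4 = -4 + P)
k(T) = √(2 + T)
v(l) = -√(-2 + l) (v(l) = -√(2 + (-4 + l)) = -√(-2 + l))
5059*v(J(-5)) = 5059*(-√(-2 - 5)) = 5059*(-√(-7)) = 5059*(-I*√7) = -5059*I*√7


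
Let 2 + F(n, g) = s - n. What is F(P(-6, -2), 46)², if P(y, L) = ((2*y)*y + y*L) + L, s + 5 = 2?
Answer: 7569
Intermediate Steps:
s = -3 (s = -5 + 2 = -3)
P(y, L) = L + 2*y² + L*y (P(y, L) = (2*y² + L*y) + L = L + 2*y² + L*y)
F(n, g) = -5 - n (F(n, g) = -2 + (-3 - n) = -5 - n)
F(P(-6, -2), 46)² = (-5 - (-2 + 2*(-6)² - 2*(-6)))² = (-5 - (-2 + 2*36 + 12))² = (-5 - (-2 + 72 + 12))² = (-5 - 1*82)² = (-5 - 82)² = (-87)² = 7569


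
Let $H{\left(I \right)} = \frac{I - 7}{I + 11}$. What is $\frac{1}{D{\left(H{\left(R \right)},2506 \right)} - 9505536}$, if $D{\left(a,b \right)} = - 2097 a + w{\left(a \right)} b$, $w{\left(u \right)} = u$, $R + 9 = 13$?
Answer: $- \frac{5}{47528089} \approx -1.052 \cdot 10^{-7}$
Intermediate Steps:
$R = 4$ ($R = -9 + 13 = 4$)
$H{\left(I \right)} = \frac{-7 + I}{11 + I}$
$D{\left(a,b \right)} = - 2097 a + a b$
$\frac{1}{D{\left(H{\left(R \right)},2506 \right)} - 9505536} = \frac{1}{\frac{-7 + 4}{11 + 4} \left(-2097 + 2506\right) - 9505536} = \frac{1}{\frac{1}{15} \left(-3\right) 409 - 9505536} = \frac{1}{\left(- \frac{1}{5}\right) 409 - 9505536} = \frac{1}{- \frac{409}{5} - 9505536} = \frac{1}{- \frac{47528089}{5}} = - \frac{5}{47528089}$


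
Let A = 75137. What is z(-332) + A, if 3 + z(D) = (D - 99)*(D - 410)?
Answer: 394936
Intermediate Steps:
z(D) = -3 + (-410 + D)*(-99 + D) (z(D) = -3 + (D - 99)*(D - 410) = -3 + (-99 + D)*(-410 + D) = -3 + (-410 + D)*(-99 + D))
z(-332) + A = (40587 + (-332)**2 - 509*(-332)) + 75137 = (40587 + 110224 + 168988) + 75137 = 319799 + 75137 = 394936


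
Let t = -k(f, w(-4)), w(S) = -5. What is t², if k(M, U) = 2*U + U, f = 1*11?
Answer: 225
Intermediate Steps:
f = 11
k(M, U) = 3*U
t = 15 (t = -3*(-5) = -1*(-15) = 15)
t² = 15² = 225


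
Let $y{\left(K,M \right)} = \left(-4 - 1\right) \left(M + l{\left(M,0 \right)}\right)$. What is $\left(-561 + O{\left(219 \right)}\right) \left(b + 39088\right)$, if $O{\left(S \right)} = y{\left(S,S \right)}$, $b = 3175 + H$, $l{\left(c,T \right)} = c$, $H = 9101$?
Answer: $-141302364$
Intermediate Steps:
$y{\left(K,M \right)} = - 10 M$ ($y{\left(K,M \right)} = \left(-4 - 1\right) \left(M + M\right) = - 5 \cdot 2 M = - 10 M$)
$b = 12276$ ($b = 3175 + 9101 = 12276$)
$O{\left(S \right)} = - 10 S$
$\left(-561 + O{\left(219 \right)}\right) \left(b + 39088\right) = \left(-561 - 2190\right) \left(12276 + 39088\right) = \left(-561 - 2190\right) 51364 = \left(-2751\right) 51364 = -141302364$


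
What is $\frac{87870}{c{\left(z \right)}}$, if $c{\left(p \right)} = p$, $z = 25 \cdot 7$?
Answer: $\frac{17574}{35} \approx 502.11$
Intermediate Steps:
$z = 175$
$\frac{87870}{c{\left(z \right)}} = \frac{87870}{175} = 87870 \cdot \frac{1}{175} = \frac{17574}{35}$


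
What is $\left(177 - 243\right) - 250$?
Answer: $-316$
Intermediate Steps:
$\left(177 - 243\right) - 250 = -66 - 250 = -316$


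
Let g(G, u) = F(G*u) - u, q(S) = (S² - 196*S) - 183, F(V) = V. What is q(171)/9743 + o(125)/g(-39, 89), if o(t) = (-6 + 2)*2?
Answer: -1974067/4335635 ≈ -0.45531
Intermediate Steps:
q(S) = -183 + S² - 196*S
g(G, u) = -u + G*u (g(G, u) = G*u - u = -u + G*u)
o(t) = -8 (o(t) = -4*2 = -8)
q(171)/9743 + o(125)/g(-39, 89) = (-183 + 171² - 196*171)/9743 - 8*1/(89*(-1 - 39)) = (-183 + 29241 - 33516)*(1/9743) - 8/(89*(-40)) = -4458*1/9743 - 8/(-3560) = -4458/9743 - 8*(-1/3560) = -4458/9743 + 1/445 = -1974067/4335635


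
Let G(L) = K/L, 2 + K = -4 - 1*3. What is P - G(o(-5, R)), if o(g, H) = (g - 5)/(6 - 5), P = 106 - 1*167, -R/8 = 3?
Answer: -619/10 ≈ -61.900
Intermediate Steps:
R = -24 (R = -8*3 = -24)
P = -61 (P = 106 - 167 = -61)
K = -9 (K = -2 + (-4 - 1*3) = -2 + (-4 - 3) = -2 - 7 = -9)
o(g, H) = -5 + g (o(g, H) = (-5 + g)/1 = (-5 + g)*1 = -5 + g)
G(L) = -9/L
P - G(o(-5, R)) = -61 - (-9)/(-5 - 5) = -61 - (-9)/(-10) = -61 - (-9)*(-1)/10 = -61 - 1*9/10 = -61 - 9/10 = -619/10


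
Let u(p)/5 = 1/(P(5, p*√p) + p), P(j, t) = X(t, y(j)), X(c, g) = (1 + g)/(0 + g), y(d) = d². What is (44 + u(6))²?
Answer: 61921161/30976 ≈ 1999.0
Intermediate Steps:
X(c, g) = (1 + g)/g
P(j, t) = (1 + j²)/j² (P(j, t) = (1 + j²)/(j²) = (1 + j²)/j²)
u(p) = 5/(26/25 + p) (u(p) = 5/((1 + 5⁻²) + p) = 5/((1 + 1/25) + p) = 5/(26/25 + p))
(44 + u(6))² = (44 + 125/(26 + 25*6))² = (44 + 125/(26 + 150))² = (44 + 125/176)² = (7869/176)² = 61921161/30976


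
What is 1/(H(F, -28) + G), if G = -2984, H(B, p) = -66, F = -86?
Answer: -1/3050 ≈ -0.00032787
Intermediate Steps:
1/(H(F, -28) + G) = 1/(-66 - 2984) = 1/(-3050) = -1/3050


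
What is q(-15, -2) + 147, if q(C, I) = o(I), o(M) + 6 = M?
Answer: 139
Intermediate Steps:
o(M) = -6 + M
q(C, I) = -6 + I
q(-15, -2) + 147 = (-6 - 2) + 147 = -8 + 147 = 139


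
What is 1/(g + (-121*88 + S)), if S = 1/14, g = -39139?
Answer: -14/697017 ≈ -2.0086e-5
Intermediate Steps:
S = 1/14 ≈ 0.071429
1/(g + (-121*88 + S)) = 1/(-39139 + (-121*88 + 1/14)) = 1/(-39139 + (-10648 + 1/14)) = 1/(-39139 - 149071/14) = 1/(-697017/14) = -14/697017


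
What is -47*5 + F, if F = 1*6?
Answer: -229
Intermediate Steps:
F = 6
-47*5 + F = -47*5 + 6 = -235 + 6 = -229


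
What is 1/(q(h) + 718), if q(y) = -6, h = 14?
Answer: 1/712 ≈ 0.0014045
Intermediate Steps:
1/(q(h) + 718) = 1/(-6 + 718) = 1/712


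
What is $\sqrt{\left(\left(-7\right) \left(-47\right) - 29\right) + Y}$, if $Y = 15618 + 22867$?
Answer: $\sqrt{38785} \approx 196.94$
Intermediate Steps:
$Y = 38485$
$\sqrt{\left(\left(-7\right) \left(-47\right) - 29\right) + Y} = \sqrt{\left(\left(-7\right) \left(-47\right) - 29\right) + 38485} = \sqrt{\left(329 - 29\right) + 38485} = \sqrt{300 + 38485} = \sqrt{38785}$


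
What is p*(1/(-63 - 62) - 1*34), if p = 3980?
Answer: -3383796/25 ≈ -1.3535e+5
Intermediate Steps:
p*(1/(-63 - 62) - 1*34) = 3980*(1/(-63 - 62) - 1*34) = 3980*(1/(-125) - 34) = 3980*(-1/125 - 34) = 3980*(-4251/125) = -3383796/25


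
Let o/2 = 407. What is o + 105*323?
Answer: 34729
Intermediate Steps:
o = 814 (o = 2*407 = 814)
o + 105*323 = 814 + 105*323 = 814 + 33915 = 34729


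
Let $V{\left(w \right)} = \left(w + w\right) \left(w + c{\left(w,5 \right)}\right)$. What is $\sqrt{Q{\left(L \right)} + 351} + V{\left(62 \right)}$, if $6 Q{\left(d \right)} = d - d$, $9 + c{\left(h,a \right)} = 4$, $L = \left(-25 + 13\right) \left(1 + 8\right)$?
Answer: $7068 + 3 \sqrt{39} \approx 7086.7$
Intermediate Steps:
$L = -108$ ($L = \left(-12\right) 9 = -108$)
$c{\left(h,a \right)} = -5$ ($c{\left(h,a \right)} = -9 + 4 = -5$)
$Q{\left(d \right)} = 0$ ($Q{\left(d \right)} = \frac{d - d}{6} = \frac{1}{6} \cdot 0 = 0$)
$V{\left(w \right)} = 2 w \left(-5 + w\right)$ ($V{\left(w \right)} = \left(w + w\right) \left(w - 5\right) = 2 w \left(-5 + w\right)$)
$\sqrt{Q{\left(L \right)} + 351} + V{\left(62 \right)} = \sqrt{0 + 351} + 2 \cdot 62 \left(-5 + 62\right) = \sqrt{351} + 2 \cdot 62 \cdot 57 = 3 \sqrt{39} + 7068 = 7068 + 3 \sqrt{39}$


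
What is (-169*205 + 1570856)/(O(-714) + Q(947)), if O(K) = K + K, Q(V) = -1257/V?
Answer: -1454791817/1353573 ≈ -1074.8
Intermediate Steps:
O(K) = 2*K
(-169*205 + 1570856)/(O(-714) + Q(947)) = (-169*205 + 1570856)/(2*(-714) - 1257/947) = (-34645 + 1570856)/(-1428 - 1257*1/947) = 1536211/(-1428 - 1257/947) = 1536211/(-1353573/947) = 1536211*(-947/1353573) = -1454791817/1353573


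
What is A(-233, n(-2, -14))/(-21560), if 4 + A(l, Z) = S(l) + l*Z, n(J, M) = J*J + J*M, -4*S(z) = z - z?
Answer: 373/1078 ≈ 0.34601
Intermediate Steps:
S(z) = 0 (S(z) = -(z - z)/4 = -¼*0 = 0)
n(J, M) = J² + J*M
A(l, Z) = -4 + Z*l (A(l, Z) = -4 + (0 + l*Z) = -4 + (0 + Z*l) = -4 + Z*l)
A(-233, n(-2, -14))/(-21560) = (-4 - 2*(-2 - 14)*(-233))/(-21560) = (-4 - 2*(-16)*(-233))*(-1/21560) = (-4 + 32*(-233))*(-1/21560) = (-4 - 7456)*(-1/21560) = -7460*(-1/21560) = 373/1078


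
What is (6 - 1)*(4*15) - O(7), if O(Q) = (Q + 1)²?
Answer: 236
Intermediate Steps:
O(Q) = (1 + Q)²
(6 - 1)*(4*15) - O(7) = (6 - 1)*(4*15) - (1 + 7)² = 5*60 - 1*8² = 300 - 1*64 = 300 - 64 = 236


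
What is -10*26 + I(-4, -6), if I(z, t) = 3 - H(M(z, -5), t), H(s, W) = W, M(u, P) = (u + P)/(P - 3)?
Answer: -251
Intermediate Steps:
M(u, P) = (P + u)/(-3 + P)
I(z, t) = 3 - t
-10*26 + I(-4, -6) = -10*26 + (3 - 1*(-6)) = -260 + (3 + 6) = -260 + 9 = -251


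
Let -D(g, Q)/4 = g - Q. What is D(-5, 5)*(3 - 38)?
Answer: -1400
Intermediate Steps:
D(g, Q) = -4*g + 4*Q (D(g, Q) = -4*(g - Q) = -4*g + 4*Q)
D(-5, 5)*(3 - 38) = (-4*(-5) + 4*5)*(3 - 38) = (20 + 20)*(-35) = 40*(-35) = -1400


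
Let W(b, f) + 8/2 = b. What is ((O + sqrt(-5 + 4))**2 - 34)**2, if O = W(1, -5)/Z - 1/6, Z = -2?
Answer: 88825/81 - 4784*I/27 ≈ 1096.6 - 177.19*I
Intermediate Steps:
W(b, f) = -4 + b
O = 4/3 (O = (-4 + 1)/(-2) - 1/6 = -3*(-1/2) - 1*1/6 = 3/2 - 1/6 = 4/3 ≈ 1.3333)
((O + sqrt(-5 + 4))**2 - 34)**2 = ((4/3 + sqrt(-5 + 4))**2 - 34)**2 = ((4/3 + sqrt(-1))**2 - 34)**2 = ((4/3 + I)**2 - 34)**2 = (-34 + (4/3 + I)**2)**2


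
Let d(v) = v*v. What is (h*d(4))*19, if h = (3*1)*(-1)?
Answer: -912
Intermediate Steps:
d(v) = v²
h = -3 (h = 3*(-1) = -3)
(h*d(4))*19 = -3*4²*19 = -3*16*19 = -48*19 = -912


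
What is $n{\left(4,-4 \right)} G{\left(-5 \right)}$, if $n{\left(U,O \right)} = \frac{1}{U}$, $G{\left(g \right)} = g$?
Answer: $- \frac{5}{4} \approx -1.25$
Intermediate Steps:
$n{\left(4,-4 \right)} G{\left(-5 \right)} = \frac{1}{4} \left(-5\right) = - \frac{5}{4}$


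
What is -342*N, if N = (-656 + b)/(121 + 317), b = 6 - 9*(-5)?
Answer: 34485/73 ≈ 472.40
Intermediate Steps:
b = 51 (b = 6 + 45 = 51)
N = -605/438 (N = (-656 + 51)/(121 + 317) = -605/438 ≈ -1.3813)
-342*N = -342*(-605/438) = 34485/73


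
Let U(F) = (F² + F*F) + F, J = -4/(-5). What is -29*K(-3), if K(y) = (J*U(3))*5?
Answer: -2436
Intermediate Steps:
J = ⅘ (J = -4*(-⅕) = ⅘ ≈ 0.80000)
U(F) = F + 2*F² (U(F) = (F² + F²) + F = 2*F² + F = F + 2*F²)
K(y) = 84 (K(y) = (4*(3*(1 + 2*3))/5)*5 = (4*(3*(1 + 6))/5)*5 = (4*(3*7)/5)*5 = ((⅘)*21)*5 = (84/5)*5 = 84)
-29*K(-3) = -29*84 = -2436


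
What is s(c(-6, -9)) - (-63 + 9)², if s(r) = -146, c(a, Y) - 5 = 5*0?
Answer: -3062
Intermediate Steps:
c(a, Y) = 5 (c(a, Y) = 5 + 5*0 = 5 + 0 = 5)
s(c(-6, -9)) - (-63 + 9)² = -146 - (-63 + 9)² = -146 - 1*(-54)² = -146 - 1*2916 = -146 - 2916 = -3062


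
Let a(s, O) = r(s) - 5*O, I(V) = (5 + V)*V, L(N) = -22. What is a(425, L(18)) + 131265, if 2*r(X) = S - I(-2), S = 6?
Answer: 131381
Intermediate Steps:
I(V) = V*(5 + V)
r(X) = 6 (r(X) = (6 - (-2)*(5 - 2))/2 = (6 - (-2)*3)/2 = (6 - 1*(-6))/2 = (6 + 6)/2 = (1/2)*12 = 6)
a(s, O) = 6 - 5*O
a(425, L(18)) + 131265 = (6 - 5*(-22)) + 131265 = (6 + 110) + 131265 = 116 + 131265 = 131381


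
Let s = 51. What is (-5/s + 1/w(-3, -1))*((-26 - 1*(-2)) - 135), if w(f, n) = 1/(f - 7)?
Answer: 27295/17 ≈ 1605.6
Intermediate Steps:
w(f, n) = 1/(-7 + f)
(-5/s + 1/w(-3, -1))*((-26 - 1*(-2)) - 135) = (-5/51 + 1/1/(-7 - 3))*((-26 - 1*(-2)) - 135) = (-5*1/51 + 1/1/(-10))*((-26 + 2) - 135) = (-5/51 + 1/(-1/10))*(-24 - 135) = (-5/51 + 1*(-10))*(-159) = (-5/51 - 10)*(-159) = -515/51*(-159) = 27295/17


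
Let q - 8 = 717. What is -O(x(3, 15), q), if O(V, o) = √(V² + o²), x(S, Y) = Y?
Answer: -5*√21034 ≈ -725.16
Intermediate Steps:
q = 725 (q = 8 + 717 = 725)
-O(x(3, 15), q) = -√(15² + 725²) = -√(225 + 525625) = -√525850 = -5*√21034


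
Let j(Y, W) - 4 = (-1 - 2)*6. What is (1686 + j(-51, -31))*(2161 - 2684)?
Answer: -874456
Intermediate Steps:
j(Y, W) = -14 (j(Y, W) = 4 + (-1 - 2)*6 = 4 - 3*6 = 4 - 18 = -14)
(1686 + j(-51, -31))*(2161 - 2684) = (1686 - 14)*(2161 - 2684) = 1672*(-523) = -874456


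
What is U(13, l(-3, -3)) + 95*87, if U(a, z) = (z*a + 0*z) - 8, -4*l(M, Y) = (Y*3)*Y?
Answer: 32677/4 ≈ 8169.3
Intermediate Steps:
l(M, Y) = -3*Y²/4 (l(M, Y) = -Y*3*Y/4 = -3*Y*Y/4 = -3*Y²/4)
U(a, z) = -8 + a*z (U(a, z) = (a*z + 0) - 8 = a*z - 8 = -8 + a*z)
U(13, l(-3, -3)) + 95*87 = (-8 + 13*(-¾*(-3)²)) + 95*87 = (-8 + 13*(-¾*9)) + 8265 = (-8 + 13*(-27/4)) + 8265 = (-8 - 351/4) + 8265 = -383/4 + 8265 = 32677/4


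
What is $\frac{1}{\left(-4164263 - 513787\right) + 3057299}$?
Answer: $- \frac{1}{1620751} \approx -6.17 \cdot 10^{-7}$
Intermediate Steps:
$\frac{1}{\left(-4164263 - 513787\right) + 3057299} = \frac{1}{-4678050 + 3057299} = \frac{1}{-1620751} = - \frac{1}{1620751}$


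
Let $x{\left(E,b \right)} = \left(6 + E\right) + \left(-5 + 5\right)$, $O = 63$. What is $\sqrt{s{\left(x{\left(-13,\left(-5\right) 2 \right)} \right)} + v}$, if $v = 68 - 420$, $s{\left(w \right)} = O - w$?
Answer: $i \sqrt{282} \approx 16.793 i$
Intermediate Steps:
$x{\left(E,b \right)} = 6 + E$ ($x{\left(E,b \right)} = \left(6 + E\right) + 0 = 6 + E$)
$s{\left(w \right)} = 63 - w$
$v = -352$ ($v = 68 - 420 = -352$)
$\sqrt{s{\left(x{\left(-13,\left(-5\right) 2 \right)} \right)} + v} = \sqrt{\left(63 - \left(6 - 13\right)\right) - 352} = \sqrt{\left(63 - -7\right) - 352} = \sqrt{\left(63 + 7\right) - 352} = \sqrt{70 - 352} = \sqrt{-282} = i \sqrt{282}$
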